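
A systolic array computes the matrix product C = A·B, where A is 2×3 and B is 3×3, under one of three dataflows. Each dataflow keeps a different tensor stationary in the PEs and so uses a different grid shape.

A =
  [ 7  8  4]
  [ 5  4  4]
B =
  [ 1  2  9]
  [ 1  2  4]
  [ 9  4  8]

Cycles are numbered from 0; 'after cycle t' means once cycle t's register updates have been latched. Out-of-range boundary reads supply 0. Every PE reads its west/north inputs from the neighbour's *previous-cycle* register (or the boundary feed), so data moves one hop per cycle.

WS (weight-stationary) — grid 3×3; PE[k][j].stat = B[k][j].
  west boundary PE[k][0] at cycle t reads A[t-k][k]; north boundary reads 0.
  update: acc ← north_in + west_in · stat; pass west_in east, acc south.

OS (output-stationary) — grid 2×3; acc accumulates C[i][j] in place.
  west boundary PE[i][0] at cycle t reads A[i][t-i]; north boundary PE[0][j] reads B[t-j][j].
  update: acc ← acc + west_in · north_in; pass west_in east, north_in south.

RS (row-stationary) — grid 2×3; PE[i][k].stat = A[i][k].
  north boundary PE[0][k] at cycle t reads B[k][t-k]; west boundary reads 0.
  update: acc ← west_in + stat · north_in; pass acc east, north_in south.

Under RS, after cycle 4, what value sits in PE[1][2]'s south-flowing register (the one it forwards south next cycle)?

RS on a 2×3 grid — tracing PE[1][2] and its feeders:
  step 0 · PE0,2: acc=0; fwd→0 fwd↓0
  step 0 · PE1,1: acc=0; fwd→0 fwd↓0
  step 0 · PE1,2: acc=0; fwd→0 fwd↓0
  step 1 · PE0,2: acc=0; fwd→0 fwd↓0
  step 1 · PE1,1: acc=0; fwd→0 fwd↓0
  step 1 · PE1,2: acc=0; fwd→0 fwd↓0
  step 2 · PE0,2: acc=51; fwd→51 fwd↓9
  step 2 · PE1,1: acc=9; fwd→9 fwd↓1
  step 2 · PE1,2: acc=0; fwd→0 fwd↓0
  step 3 · PE0,2: acc=46; fwd→46 fwd↓4
  step 3 · PE1,1: acc=18; fwd→18 fwd↓2
  step 3 · PE1,2: acc=45; fwd→45 fwd↓9
  step 4 · PE0,2: acc=127; fwd→127 fwd↓8
  step 4 · PE1,1: acc=61; fwd→61 fwd↓4
  step 4 · PE1,2: acc=34; fwd→34 fwd↓4

register = 4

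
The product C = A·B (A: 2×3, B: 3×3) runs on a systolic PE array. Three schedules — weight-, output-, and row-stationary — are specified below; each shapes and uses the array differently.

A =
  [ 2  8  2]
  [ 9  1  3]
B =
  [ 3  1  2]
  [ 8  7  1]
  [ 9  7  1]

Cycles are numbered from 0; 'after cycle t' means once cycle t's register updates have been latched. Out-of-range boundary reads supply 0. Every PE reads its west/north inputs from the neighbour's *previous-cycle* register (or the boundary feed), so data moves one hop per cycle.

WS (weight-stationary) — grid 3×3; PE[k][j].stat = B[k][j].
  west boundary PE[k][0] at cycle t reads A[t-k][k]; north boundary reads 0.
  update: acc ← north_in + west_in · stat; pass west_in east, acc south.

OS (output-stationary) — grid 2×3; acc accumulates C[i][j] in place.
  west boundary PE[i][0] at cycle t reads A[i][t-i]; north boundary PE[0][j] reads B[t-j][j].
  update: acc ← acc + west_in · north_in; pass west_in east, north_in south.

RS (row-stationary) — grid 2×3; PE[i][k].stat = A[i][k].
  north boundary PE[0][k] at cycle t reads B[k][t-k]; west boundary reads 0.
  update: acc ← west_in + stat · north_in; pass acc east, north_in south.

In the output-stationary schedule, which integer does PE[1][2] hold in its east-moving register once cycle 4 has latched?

register = 1

OS on a 2×3 grid — tracing PE[1][2] and its feeders:
  @0  [0,2]  acc 0  |  →0  ↓0
  @0  [1,1]  acc 0  |  →0  ↓0
  @0  [1,2]  acc 0  |  →0  ↓0
  @1  [0,2]  acc 0  |  →0  ↓0
  @1  [1,1]  acc 0  |  →0  ↓0
  @1  [1,2]  acc 0  |  →0  ↓0
  @2  [0,2]  acc 4  |  →2  ↓2
  @2  [1,1]  acc 9  |  →9  ↓1
  @2  [1,2]  acc 0  |  →0  ↓0
  @3  [0,2]  acc 12  |  →8  ↓1
  @3  [1,1]  acc 16  |  →1  ↓7
  @3  [1,2]  acc 18  |  →9  ↓2
  @4  [0,2]  acc 14  |  →2  ↓1
  @4  [1,1]  acc 37  |  →3  ↓7
  @4  [1,2]  acc 19  |  →1  ↓1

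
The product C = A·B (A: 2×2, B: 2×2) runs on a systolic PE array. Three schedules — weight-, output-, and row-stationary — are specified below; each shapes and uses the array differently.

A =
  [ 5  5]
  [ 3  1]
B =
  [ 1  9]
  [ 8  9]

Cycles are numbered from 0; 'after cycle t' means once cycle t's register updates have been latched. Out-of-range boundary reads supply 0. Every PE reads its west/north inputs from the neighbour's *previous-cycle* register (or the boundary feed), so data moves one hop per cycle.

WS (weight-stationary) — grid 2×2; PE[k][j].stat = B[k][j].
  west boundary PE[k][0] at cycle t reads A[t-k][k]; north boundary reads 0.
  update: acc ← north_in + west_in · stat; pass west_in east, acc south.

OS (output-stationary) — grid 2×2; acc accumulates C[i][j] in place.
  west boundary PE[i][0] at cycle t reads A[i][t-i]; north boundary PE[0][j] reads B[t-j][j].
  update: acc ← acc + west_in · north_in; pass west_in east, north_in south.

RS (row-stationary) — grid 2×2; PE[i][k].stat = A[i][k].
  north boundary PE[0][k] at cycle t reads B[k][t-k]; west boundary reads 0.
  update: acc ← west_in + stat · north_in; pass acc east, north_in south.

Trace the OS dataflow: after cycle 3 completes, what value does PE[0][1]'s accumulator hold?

PE[0][1].acc = 90

Tracing OS — 2×2 array, target PE[0][1]:
  step 0 · PE0,0: acc=5; fwd→5 fwd↓1
  step 0 · PE0,1: acc=0; fwd→0 fwd↓0
  step 1 · PE0,0: acc=45; fwd→5 fwd↓8
  step 1 · PE0,1: acc=45; fwd→5 fwd↓9
  step 2 · PE0,0: acc=45; fwd→0 fwd↓0
  step 2 · PE0,1: acc=90; fwd→5 fwd↓9
  step 3 · PE0,0: acc=45; fwd→0 fwd↓0
  step 3 · PE0,1: acc=90; fwd→0 fwd↓0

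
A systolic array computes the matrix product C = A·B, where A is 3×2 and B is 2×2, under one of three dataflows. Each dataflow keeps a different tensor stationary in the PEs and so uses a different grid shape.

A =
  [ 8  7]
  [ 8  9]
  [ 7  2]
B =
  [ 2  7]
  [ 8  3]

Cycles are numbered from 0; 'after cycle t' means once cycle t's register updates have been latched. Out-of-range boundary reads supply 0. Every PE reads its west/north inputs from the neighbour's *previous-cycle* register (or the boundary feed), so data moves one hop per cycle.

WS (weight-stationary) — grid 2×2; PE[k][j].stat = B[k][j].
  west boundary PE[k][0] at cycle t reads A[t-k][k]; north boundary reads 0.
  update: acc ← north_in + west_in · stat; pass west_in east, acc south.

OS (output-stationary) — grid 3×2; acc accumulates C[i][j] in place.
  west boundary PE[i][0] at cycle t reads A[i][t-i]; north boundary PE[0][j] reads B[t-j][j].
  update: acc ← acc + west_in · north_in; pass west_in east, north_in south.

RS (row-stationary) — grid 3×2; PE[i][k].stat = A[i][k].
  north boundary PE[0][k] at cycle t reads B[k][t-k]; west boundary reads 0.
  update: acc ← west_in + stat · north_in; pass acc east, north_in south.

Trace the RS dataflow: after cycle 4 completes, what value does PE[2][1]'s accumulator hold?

RS (3×2). Following PE[2][1] plus its west/north inputs:
  @0  [1,1]  acc 0  |  →0  ↓0
  @0  [2,0]  acc 0  |  →0  ↓0
  @0  [2,1]  acc 0  |  →0  ↓0
  @1  [1,1]  acc 0  |  →0  ↓0
  @1  [2,0]  acc 0  |  →0  ↓0
  @1  [2,1]  acc 0  |  →0  ↓0
  @2  [1,1]  acc 88  |  →88  ↓8
  @2  [2,0]  acc 14  |  →14  ↓2
  @2  [2,1]  acc 0  |  →0  ↓0
  @3  [1,1]  acc 83  |  →83  ↓3
  @3  [2,0]  acc 49  |  →49  ↓7
  @3  [2,1]  acc 30  |  →30  ↓8
  @4  [1,1]  acc 0  |  →0  ↓0
  @4  [2,0]  acc 0  |  →0  ↓0
  @4  [2,1]  acc 55  |  →55  ↓3

PE[2][1].acc = 55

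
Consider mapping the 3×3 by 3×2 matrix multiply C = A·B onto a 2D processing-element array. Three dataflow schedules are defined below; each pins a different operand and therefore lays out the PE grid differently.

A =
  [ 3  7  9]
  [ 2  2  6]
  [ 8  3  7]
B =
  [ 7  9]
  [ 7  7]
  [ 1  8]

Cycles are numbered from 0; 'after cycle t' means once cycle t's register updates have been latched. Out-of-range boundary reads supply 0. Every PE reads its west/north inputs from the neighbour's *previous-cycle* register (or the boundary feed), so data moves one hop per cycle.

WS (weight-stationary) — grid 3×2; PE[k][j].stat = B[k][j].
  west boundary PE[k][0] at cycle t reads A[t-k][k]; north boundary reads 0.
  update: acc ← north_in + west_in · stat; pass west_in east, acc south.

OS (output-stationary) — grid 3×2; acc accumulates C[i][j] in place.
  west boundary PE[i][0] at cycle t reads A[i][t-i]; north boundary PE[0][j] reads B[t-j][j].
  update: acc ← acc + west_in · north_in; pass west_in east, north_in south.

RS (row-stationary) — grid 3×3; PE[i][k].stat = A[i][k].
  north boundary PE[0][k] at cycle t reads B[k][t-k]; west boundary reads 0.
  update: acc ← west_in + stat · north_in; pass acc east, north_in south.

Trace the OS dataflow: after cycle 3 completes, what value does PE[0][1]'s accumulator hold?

PE[0][1].acc = 148

OS 3×2: PE[0][1] cycle-by-cycle (with neighbour feeds):
  step 0 · PE0,0: acc=21; fwd→3 fwd↓7
  step 0 · PE0,1: acc=0; fwd→0 fwd↓0
  step 1 · PE0,0: acc=70; fwd→7 fwd↓7
  step 1 · PE0,1: acc=27; fwd→3 fwd↓9
  step 2 · PE0,0: acc=79; fwd→9 fwd↓1
  step 2 · PE0,1: acc=76; fwd→7 fwd↓7
  step 3 · PE0,0: acc=79; fwd→0 fwd↓0
  step 3 · PE0,1: acc=148; fwd→9 fwd↓8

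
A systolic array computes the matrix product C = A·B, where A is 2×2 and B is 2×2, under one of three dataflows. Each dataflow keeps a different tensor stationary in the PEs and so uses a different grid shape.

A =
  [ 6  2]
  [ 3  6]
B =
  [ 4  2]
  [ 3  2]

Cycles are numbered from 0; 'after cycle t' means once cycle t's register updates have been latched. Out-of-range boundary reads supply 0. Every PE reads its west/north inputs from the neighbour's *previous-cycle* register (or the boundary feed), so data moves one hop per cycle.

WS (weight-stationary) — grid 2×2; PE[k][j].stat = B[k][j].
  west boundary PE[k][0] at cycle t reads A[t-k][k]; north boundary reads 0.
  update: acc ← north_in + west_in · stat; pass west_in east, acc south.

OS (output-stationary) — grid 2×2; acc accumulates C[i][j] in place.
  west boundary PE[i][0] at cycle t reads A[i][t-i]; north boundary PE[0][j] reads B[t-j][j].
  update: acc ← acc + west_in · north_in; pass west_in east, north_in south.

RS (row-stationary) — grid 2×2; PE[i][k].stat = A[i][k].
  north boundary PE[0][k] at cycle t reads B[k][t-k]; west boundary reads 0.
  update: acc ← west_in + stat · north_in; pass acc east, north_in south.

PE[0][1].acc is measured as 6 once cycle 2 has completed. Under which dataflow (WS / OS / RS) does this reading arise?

dataflow = WS

WS (2×2 grid), PE[0][1]:
  @0  [0,1]  acc 0  |  →0  ↓0
  @1  [0,1]  acc 12  |  →6  ↓12
  @2  [0,1]  acc 6  |  →3  ↓6
OS (2×2 grid), PE[0][1]:
  @0  [0,1]  acc 0  |  →0  ↓0
  @1  [0,1]  acc 12  |  →6  ↓2
  @2  [0,1]  acc 16  |  →2  ↓2
RS (2×2 grid), PE[0][1]:
  @0  [0,1]  acc 0  |  →0  ↓0
  @1  [0,1]  acc 30  |  →30  ↓3
  @2  [0,1]  acc 16  |  →16  ↓2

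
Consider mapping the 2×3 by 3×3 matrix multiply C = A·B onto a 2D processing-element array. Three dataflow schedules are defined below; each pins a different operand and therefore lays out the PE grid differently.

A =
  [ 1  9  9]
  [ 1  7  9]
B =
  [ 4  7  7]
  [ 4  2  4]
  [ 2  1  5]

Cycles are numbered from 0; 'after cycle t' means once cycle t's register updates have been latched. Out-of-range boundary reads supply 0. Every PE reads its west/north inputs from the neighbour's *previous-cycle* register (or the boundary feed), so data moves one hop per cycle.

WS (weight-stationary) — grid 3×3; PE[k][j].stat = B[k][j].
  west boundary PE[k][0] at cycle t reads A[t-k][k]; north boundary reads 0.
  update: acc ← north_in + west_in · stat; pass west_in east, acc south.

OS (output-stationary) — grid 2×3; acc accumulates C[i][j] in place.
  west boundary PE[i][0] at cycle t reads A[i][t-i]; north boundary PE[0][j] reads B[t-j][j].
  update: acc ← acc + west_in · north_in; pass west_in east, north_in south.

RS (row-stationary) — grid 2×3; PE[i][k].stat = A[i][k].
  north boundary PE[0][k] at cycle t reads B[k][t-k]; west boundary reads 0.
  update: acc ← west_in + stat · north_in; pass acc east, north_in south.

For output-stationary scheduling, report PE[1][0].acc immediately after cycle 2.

OS on a 2×3 grid — tracing PE[1][0] and its feeders:
  @0  [0,0]  acc 4  |  →1  ↓4
  @0  [1,0]  acc 0  |  →0  ↓0
  @1  [0,0]  acc 40  |  →9  ↓4
  @1  [1,0]  acc 4  |  →1  ↓4
  @2  [0,0]  acc 58  |  →9  ↓2
  @2  [1,0]  acc 32  |  →7  ↓4

PE[1][0].acc = 32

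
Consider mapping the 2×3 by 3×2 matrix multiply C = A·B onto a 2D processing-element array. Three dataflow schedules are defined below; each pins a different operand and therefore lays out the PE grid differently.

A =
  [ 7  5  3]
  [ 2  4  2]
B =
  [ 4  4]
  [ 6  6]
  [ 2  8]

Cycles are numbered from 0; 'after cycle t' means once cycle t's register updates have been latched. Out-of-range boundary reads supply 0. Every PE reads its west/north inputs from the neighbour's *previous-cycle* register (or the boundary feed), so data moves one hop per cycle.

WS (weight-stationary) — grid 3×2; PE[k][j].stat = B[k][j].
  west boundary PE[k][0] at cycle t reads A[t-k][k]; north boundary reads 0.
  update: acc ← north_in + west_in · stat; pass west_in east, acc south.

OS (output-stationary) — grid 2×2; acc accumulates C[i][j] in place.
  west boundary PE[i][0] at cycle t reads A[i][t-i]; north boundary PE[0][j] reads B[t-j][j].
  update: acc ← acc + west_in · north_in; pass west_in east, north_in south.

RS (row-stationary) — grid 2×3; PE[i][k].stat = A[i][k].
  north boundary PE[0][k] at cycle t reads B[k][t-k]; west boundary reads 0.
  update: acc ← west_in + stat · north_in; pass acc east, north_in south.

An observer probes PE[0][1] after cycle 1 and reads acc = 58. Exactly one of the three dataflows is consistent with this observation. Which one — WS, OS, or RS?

Under WS (3×2), PE[0][1]:
  cycle 0: PE[0][1] → acc 0, east 0, south 0
  cycle 1: PE[0][1] → acc 28, east 7, south 28
Under OS (2×2), PE[0][1]:
  cycle 0: PE[0][1] → acc 0, east 0, south 0
  cycle 1: PE[0][1] → acc 28, east 7, south 4
Under RS (2×3), PE[0][1]:
  cycle 0: PE[0][1] → acc 0, east 0, south 0
  cycle 1: PE[0][1] → acc 58, east 58, south 6

dataflow = RS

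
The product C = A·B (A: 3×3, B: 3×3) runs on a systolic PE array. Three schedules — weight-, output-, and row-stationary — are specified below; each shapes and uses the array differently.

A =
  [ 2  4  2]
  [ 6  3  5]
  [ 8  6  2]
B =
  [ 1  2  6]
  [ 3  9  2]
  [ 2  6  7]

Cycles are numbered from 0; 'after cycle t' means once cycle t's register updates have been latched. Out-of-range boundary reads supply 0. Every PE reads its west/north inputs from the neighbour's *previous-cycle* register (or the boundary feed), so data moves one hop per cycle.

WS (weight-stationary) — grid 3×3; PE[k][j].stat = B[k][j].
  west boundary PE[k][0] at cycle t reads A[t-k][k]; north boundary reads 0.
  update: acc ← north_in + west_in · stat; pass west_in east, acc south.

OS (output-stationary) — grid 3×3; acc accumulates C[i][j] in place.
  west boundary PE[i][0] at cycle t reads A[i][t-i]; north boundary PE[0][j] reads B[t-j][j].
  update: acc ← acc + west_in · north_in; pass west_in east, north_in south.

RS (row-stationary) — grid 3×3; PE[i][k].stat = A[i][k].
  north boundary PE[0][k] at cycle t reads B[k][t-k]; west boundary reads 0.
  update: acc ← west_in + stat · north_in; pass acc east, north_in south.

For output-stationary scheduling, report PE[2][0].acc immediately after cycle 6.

PE[2][0].acc = 30

Tracing OS — 3×3 array, target PE[2][0]:
  0: (1,0).acc=0  regs=<0,0>
  0: (2,0).acc=0  regs=<0,0>
  1: (1,0).acc=6  regs=<6,1>
  1: (2,0).acc=0  regs=<0,0>
  2: (1,0).acc=15  regs=<3,3>
  2: (2,0).acc=8  regs=<8,1>
  3: (1,0).acc=25  regs=<5,2>
  3: (2,0).acc=26  regs=<6,3>
  4: (1,0).acc=25  regs=<0,0>
  4: (2,0).acc=30  regs=<2,2>
  5: (1,0).acc=25  regs=<0,0>
  5: (2,0).acc=30  regs=<0,0>
  6: (1,0).acc=25  regs=<0,0>
  6: (2,0).acc=30  regs=<0,0>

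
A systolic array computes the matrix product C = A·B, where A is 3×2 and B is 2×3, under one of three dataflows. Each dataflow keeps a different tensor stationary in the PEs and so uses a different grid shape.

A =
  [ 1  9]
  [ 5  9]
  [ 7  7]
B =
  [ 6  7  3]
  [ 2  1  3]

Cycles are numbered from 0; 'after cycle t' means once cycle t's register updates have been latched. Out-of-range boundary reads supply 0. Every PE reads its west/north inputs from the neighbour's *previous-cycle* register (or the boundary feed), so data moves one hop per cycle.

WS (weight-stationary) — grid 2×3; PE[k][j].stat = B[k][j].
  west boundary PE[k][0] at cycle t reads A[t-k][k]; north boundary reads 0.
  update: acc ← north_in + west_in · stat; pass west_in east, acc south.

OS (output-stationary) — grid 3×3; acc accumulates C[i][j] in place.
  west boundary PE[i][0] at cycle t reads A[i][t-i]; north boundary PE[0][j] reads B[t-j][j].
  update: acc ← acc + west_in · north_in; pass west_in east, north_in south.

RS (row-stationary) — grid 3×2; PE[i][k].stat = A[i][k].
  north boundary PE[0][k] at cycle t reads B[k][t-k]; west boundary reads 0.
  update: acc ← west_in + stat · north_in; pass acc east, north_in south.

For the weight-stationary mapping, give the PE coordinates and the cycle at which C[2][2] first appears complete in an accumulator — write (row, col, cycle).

(row, col, cycle) = (1, 2, 5)

WS: C[2][2] accumulates in PE[1][2]:
  0: (1,2).acc=0  regs=<0,0>
  1: (1,2).acc=0  regs=<0,0>
  2: (1,2).acc=0  regs=<0,0>
  3: (1,2).acc=30  regs=<9,30>
  4: (1,2).acc=42  regs=<9,42>
  5: (1,2).acc=42  regs=<7,42>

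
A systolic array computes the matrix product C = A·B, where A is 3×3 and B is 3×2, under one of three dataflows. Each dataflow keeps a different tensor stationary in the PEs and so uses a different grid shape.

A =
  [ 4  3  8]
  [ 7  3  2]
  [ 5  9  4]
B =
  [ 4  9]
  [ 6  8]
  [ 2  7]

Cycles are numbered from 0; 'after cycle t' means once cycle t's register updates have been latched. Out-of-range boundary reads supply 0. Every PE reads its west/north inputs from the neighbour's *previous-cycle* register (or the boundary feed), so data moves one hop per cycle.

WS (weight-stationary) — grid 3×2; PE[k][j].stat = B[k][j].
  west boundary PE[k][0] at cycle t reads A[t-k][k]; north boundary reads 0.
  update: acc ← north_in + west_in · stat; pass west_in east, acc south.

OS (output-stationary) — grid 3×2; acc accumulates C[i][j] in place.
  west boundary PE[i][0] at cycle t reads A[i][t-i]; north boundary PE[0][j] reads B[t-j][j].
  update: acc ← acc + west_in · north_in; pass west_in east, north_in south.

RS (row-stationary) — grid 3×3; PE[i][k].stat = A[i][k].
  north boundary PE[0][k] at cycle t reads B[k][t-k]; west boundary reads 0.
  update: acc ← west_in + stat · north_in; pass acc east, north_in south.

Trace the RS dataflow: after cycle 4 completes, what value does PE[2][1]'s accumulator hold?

PE[2][1].acc = 117

RS 3×3: PE[2][1] cycle-by-cycle (with neighbour feeds):
  t=0 PE[1][1]: acc=0 h=0 v=0
  t=0 PE[2][0]: acc=0 h=0 v=0
  t=0 PE[2][1]: acc=0 h=0 v=0
  t=1 PE[1][1]: acc=0 h=0 v=0
  t=1 PE[2][0]: acc=0 h=0 v=0
  t=1 PE[2][1]: acc=0 h=0 v=0
  t=2 PE[1][1]: acc=46 h=46 v=6
  t=2 PE[2][0]: acc=20 h=20 v=4
  t=2 PE[2][1]: acc=0 h=0 v=0
  t=3 PE[1][1]: acc=87 h=87 v=8
  t=3 PE[2][0]: acc=45 h=45 v=9
  t=3 PE[2][1]: acc=74 h=74 v=6
  t=4 PE[1][1]: acc=0 h=0 v=0
  t=4 PE[2][0]: acc=0 h=0 v=0
  t=4 PE[2][1]: acc=117 h=117 v=8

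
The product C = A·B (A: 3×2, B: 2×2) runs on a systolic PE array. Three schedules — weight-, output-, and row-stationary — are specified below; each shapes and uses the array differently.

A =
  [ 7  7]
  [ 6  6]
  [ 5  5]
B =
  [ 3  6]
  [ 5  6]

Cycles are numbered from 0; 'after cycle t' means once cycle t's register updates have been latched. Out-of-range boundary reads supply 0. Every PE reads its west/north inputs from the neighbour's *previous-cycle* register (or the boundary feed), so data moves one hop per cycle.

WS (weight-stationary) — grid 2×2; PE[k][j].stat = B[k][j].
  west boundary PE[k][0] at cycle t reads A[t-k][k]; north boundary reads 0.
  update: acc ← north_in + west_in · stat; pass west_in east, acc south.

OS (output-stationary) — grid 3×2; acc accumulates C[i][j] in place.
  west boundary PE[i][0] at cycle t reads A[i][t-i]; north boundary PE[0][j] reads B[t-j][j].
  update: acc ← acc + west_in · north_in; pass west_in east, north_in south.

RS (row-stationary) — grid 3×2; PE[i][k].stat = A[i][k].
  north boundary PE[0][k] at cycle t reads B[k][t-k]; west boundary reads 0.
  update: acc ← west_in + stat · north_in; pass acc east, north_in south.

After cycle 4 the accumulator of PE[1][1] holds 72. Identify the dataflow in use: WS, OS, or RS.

— WS: 2×2; PE[1][1] trace:
  0: (1,1).acc=0  regs=<0,0>
  1: (1,1).acc=0  regs=<0,0>
  2: (1,1).acc=84  regs=<7,84>
  3: (1,1).acc=72  regs=<6,72>
  4: (1,1).acc=60  regs=<5,60>
— OS: 3×2; PE[1][1] trace:
  0: (1,1).acc=0  regs=<0,0>
  1: (1,1).acc=0  regs=<0,0>
  2: (1,1).acc=36  regs=<6,6>
  3: (1,1).acc=72  regs=<6,6>
  4: (1,1).acc=72  regs=<0,0>
— RS: 3×2; PE[1][1] trace:
  0: (1,1).acc=0  regs=<0,0>
  1: (1,1).acc=0  regs=<0,0>
  2: (1,1).acc=48  regs=<48,5>
  3: (1,1).acc=72  regs=<72,6>
  4: (1,1).acc=0  regs=<0,0>

dataflow = OS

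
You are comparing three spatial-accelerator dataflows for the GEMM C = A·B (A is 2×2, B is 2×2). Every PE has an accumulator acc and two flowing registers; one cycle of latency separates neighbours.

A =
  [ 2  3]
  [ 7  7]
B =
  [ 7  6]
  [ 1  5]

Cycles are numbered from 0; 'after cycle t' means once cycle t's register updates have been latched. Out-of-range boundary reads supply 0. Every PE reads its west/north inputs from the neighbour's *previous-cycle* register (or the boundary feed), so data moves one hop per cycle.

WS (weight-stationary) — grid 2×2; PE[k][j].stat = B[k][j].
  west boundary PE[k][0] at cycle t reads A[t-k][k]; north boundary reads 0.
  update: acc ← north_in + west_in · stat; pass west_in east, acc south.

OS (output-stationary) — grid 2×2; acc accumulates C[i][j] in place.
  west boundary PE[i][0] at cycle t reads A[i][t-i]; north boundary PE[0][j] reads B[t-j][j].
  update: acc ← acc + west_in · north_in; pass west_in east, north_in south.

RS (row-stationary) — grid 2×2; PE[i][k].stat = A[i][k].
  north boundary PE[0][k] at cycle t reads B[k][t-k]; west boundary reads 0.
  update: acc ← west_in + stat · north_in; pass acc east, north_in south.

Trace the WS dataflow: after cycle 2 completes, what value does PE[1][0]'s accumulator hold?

PE[1][0].acc = 56

WS 2×2: PE[1][0] cycle-by-cycle (with neighbour feeds):
  after 0 — PE[0][0] acc=14, pass-E 2, pass-S 14
  after 0 — PE[1][0] acc=0, pass-E 0, pass-S 0
  after 1 — PE[0][0] acc=49, pass-E 7, pass-S 49
  after 1 — PE[1][0] acc=17, pass-E 3, pass-S 17
  after 2 — PE[0][0] acc=0, pass-E 0, pass-S 0
  after 2 — PE[1][0] acc=56, pass-E 7, pass-S 56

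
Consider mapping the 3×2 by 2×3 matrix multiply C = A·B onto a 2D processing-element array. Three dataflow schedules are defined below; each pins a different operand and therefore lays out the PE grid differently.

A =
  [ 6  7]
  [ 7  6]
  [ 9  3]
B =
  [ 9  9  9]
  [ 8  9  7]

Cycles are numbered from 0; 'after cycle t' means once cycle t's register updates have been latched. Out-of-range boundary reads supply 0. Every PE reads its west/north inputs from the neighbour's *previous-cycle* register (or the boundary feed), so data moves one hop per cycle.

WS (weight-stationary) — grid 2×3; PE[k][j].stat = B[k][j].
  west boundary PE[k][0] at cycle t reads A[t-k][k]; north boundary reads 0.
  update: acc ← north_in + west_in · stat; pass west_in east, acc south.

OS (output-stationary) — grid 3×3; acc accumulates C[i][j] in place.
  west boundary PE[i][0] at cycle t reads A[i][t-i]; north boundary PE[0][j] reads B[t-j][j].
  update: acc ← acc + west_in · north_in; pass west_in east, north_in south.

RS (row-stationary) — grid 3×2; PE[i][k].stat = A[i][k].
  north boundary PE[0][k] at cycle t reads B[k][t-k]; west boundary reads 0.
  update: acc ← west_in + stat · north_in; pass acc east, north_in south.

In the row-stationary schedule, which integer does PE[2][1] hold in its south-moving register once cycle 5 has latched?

register = 7

RS 3×2: PE[2][1] cycle-by-cycle (with neighbour feeds):
  [0] (1,1) acc=0 (h:0 v:0)
  [0] (2,0) acc=0 (h:0 v:0)
  [0] (2,1) acc=0 (h:0 v:0)
  [1] (1,1) acc=0 (h:0 v:0)
  [1] (2,0) acc=0 (h:0 v:0)
  [1] (2,1) acc=0 (h:0 v:0)
  [2] (1,1) acc=111 (h:111 v:8)
  [2] (2,0) acc=81 (h:81 v:9)
  [2] (2,1) acc=0 (h:0 v:0)
  [3] (1,1) acc=117 (h:117 v:9)
  [3] (2,0) acc=81 (h:81 v:9)
  [3] (2,1) acc=105 (h:105 v:8)
  [4] (1,1) acc=105 (h:105 v:7)
  [4] (2,0) acc=81 (h:81 v:9)
  [4] (2,1) acc=108 (h:108 v:9)
  [5] (1,1) acc=0 (h:0 v:0)
  [5] (2,0) acc=0 (h:0 v:0)
  [5] (2,1) acc=102 (h:102 v:7)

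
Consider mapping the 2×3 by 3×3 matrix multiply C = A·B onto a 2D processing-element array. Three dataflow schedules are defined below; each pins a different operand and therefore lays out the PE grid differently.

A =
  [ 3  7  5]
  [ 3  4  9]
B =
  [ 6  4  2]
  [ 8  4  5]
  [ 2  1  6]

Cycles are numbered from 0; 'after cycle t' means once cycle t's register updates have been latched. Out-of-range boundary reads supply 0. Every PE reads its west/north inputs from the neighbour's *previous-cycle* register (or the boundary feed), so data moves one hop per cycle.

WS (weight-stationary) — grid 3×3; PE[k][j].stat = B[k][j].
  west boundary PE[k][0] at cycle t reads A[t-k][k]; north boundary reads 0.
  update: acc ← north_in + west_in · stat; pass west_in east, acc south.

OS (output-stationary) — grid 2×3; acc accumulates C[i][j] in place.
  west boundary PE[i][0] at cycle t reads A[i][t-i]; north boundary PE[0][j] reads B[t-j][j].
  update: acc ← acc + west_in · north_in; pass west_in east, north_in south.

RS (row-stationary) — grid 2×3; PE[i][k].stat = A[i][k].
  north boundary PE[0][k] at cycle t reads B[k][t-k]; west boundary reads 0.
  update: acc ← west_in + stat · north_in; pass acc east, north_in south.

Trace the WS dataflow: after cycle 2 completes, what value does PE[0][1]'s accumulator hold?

WS on a 3×3 grid — tracing PE[0][1] and its feeders:
  c0 r0c0: 18 / 3 / 18
  c0 r0c1: 0 / 0 / 0
  c1 r0c0: 18 / 3 / 18
  c1 r0c1: 12 / 3 / 12
  c2 r0c0: 0 / 0 / 0
  c2 r0c1: 12 / 3 / 12

PE[0][1].acc = 12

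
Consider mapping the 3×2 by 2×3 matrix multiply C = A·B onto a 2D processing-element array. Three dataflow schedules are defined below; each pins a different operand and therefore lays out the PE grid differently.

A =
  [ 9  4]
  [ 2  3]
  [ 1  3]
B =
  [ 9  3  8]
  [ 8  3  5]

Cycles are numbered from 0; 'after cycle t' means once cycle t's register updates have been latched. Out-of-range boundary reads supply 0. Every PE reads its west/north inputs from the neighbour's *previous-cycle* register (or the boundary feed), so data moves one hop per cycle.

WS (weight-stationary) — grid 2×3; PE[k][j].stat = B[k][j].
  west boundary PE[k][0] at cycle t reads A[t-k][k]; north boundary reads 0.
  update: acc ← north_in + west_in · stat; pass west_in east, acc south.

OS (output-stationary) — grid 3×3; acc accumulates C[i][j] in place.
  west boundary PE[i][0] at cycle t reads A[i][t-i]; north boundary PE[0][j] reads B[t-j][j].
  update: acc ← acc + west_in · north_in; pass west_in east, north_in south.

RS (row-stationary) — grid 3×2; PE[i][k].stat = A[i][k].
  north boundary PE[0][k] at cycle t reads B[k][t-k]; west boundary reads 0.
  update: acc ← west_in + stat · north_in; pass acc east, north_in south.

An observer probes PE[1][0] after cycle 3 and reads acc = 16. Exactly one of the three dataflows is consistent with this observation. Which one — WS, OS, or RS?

dataflow = RS

WS [2×3] PE[1][0] across cycles:
  @0  [1,0]  acc 0  |  →0  ↓0
  @1  [1,0]  acc 113  |  →4  ↓113
  @2  [1,0]  acc 42  |  →3  ↓42
  @3  [1,0]  acc 33  |  →3  ↓33
OS [3×3] PE[1][0] across cycles:
  @0  [1,0]  acc 0  |  →0  ↓0
  @1  [1,0]  acc 18  |  →2  ↓9
  @2  [1,0]  acc 42  |  →3  ↓8
  @3  [1,0]  acc 42  |  →0  ↓0
RS [3×2] PE[1][0] across cycles:
  @0  [1,0]  acc 0  |  →0  ↓0
  @1  [1,0]  acc 18  |  →18  ↓9
  @2  [1,0]  acc 6  |  →6  ↓3
  @3  [1,0]  acc 16  |  →16  ↓8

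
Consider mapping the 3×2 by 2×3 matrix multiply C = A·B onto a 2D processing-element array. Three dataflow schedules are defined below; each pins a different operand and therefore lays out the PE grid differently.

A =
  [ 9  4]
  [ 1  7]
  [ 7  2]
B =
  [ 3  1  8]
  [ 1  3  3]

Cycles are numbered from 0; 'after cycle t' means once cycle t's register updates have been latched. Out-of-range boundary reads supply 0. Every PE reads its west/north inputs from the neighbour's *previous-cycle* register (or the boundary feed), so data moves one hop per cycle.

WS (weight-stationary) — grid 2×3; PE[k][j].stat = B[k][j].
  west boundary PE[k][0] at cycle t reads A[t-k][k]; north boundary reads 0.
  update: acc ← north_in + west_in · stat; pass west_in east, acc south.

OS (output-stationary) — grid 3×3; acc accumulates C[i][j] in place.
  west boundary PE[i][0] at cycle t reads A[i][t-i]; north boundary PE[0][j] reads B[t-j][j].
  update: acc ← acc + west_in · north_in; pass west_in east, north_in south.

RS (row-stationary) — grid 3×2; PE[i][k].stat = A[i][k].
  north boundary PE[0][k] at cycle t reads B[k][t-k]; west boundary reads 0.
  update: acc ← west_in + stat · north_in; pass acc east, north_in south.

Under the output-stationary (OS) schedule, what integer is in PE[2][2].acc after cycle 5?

PE[2][2].acc = 62

OS 3×3: PE[2][2] cycle-by-cycle (with neighbour feeds):
  c0 r1c2: 0 / 0 / 0
  c0 r2c1: 0 / 0 / 0
  c0 r2c2: 0 / 0 / 0
  c1 r1c2: 0 / 0 / 0
  c1 r2c1: 0 / 0 / 0
  c1 r2c2: 0 / 0 / 0
  c2 r1c2: 0 / 0 / 0
  c2 r2c1: 0 / 0 / 0
  c2 r2c2: 0 / 0 / 0
  c3 r1c2: 8 / 1 / 8
  c3 r2c1: 7 / 7 / 1
  c3 r2c2: 0 / 0 / 0
  c4 r1c2: 29 / 7 / 3
  c4 r2c1: 13 / 2 / 3
  c4 r2c2: 56 / 7 / 8
  c5 r1c2: 29 / 0 / 0
  c5 r2c1: 13 / 0 / 0
  c5 r2c2: 62 / 2 / 3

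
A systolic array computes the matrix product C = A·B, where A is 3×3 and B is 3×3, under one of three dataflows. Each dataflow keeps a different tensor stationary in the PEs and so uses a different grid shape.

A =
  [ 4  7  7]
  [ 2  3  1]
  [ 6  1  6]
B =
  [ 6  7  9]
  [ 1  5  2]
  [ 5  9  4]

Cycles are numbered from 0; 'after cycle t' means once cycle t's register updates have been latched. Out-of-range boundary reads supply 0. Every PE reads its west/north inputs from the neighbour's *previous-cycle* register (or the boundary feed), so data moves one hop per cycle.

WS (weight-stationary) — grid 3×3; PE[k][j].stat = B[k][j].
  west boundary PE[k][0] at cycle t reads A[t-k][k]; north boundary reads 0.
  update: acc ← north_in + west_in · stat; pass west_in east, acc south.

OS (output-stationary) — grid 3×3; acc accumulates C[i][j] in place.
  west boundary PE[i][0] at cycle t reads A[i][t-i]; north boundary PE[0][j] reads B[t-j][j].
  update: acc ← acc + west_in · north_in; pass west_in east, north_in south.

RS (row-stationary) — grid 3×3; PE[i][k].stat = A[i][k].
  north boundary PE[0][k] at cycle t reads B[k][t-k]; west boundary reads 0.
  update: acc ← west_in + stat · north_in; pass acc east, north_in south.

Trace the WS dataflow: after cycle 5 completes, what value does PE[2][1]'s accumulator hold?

WS on a 3×3 grid — tracing PE[2][1] and its feeders:
  0: (1,1).acc=0  regs=<0,0>
  0: (2,0).acc=0  regs=<0,0>
  0: (2,1).acc=0  regs=<0,0>
  1: (1,1).acc=0  regs=<0,0>
  1: (2,0).acc=0  regs=<0,0>
  1: (2,1).acc=0  regs=<0,0>
  2: (1,1).acc=63  regs=<7,63>
  2: (2,0).acc=66  regs=<7,66>
  2: (2,1).acc=0  regs=<0,0>
  3: (1,1).acc=29  regs=<3,29>
  3: (2,0).acc=20  regs=<1,20>
  3: (2,1).acc=126  regs=<7,126>
  4: (1,1).acc=47  regs=<1,47>
  4: (2,0).acc=67  regs=<6,67>
  4: (2,1).acc=38  regs=<1,38>
  5: (1,1).acc=0  regs=<0,0>
  5: (2,0).acc=0  regs=<0,0>
  5: (2,1).acc=101  regs=<6,101>

PE[2][1].acc = 101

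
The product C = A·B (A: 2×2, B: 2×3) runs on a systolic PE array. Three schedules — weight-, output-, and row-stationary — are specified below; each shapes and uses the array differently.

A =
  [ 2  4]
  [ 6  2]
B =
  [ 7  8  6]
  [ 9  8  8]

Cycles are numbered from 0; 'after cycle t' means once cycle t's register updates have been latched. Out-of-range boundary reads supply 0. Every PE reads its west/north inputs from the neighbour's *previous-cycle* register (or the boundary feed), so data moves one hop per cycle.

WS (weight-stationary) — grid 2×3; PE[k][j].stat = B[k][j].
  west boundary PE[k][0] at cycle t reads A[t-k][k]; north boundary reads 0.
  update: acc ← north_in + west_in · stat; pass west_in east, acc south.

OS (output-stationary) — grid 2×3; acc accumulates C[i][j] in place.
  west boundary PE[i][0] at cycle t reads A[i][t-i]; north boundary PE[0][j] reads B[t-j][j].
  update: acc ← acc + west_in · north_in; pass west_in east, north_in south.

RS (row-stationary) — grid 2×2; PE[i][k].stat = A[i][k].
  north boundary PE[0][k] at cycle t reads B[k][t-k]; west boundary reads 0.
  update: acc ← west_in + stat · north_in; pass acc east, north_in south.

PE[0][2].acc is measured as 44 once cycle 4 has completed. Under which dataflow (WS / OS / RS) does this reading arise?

dataflow = OS

Under WS (2×3), PE[0][2]:
  [0] (0,2) acc=0 (h:0 v:0)
  [1] (0,2) acc=0 (h:0 v:0)
  [2] (0,2) acc=12 (h:2 v:12)
  [3] (0,2) acc=36 (h:6 v:36)
  [4] (0,2) acc=0 (h:0 v:0)
Under OS (2×3), PE[0][2]:
  [0] (0,2) acc=0 (h:0 v:0)
  [1] (0,2) acc=0 (h:0 v:0)
  [2] (0,2) acc=12 (h:2 v:6)
  [3] (0,2) acc=44 (h:4 v:8)
  [4] (0,2) acc=44 (h:0 v:0)
RS (2×2): PE[0][2] does not exist.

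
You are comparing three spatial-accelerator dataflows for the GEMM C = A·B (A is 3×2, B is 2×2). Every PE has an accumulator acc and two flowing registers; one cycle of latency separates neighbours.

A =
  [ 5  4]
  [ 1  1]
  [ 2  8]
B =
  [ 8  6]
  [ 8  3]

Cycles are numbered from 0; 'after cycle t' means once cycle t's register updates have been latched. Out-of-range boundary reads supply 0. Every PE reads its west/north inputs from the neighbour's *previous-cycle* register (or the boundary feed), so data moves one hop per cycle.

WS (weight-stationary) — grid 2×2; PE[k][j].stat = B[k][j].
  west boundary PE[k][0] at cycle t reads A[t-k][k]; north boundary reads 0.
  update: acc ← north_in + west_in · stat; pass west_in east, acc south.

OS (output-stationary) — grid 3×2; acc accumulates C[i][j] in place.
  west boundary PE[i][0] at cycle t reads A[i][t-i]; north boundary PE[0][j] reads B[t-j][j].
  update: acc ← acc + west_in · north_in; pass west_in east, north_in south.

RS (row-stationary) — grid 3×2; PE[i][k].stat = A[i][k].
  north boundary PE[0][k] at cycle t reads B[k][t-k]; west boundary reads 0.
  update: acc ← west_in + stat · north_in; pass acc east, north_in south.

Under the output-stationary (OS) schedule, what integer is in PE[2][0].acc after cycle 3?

PE[2][0].acc = 80

OS 3×2: PE[2][0] cycle-by-cycle (with neighbour feeds):
  step 0 · PE1,0: acc=0; fwd→0 fwd↓0
  step 0 · PE2,0: acc=0; fwd→0 fwd↓0
  step 1 · PE1,0: acc=8; fwd→1 fwd↓8
  step 1 · PE2,0: acc=0; fwd→0 fwd↓0
  step 2 · PE1,0: acc=16; fwd→1 fwd↓8
  step 2 · PE2,0: acc=16; fwd→2 fwd↓8
  step 3 · PE1,0: acc=16; fwd→0 fwd↓0
  step 3 · PE2,0: acc=80; fwd→8 fwd↓8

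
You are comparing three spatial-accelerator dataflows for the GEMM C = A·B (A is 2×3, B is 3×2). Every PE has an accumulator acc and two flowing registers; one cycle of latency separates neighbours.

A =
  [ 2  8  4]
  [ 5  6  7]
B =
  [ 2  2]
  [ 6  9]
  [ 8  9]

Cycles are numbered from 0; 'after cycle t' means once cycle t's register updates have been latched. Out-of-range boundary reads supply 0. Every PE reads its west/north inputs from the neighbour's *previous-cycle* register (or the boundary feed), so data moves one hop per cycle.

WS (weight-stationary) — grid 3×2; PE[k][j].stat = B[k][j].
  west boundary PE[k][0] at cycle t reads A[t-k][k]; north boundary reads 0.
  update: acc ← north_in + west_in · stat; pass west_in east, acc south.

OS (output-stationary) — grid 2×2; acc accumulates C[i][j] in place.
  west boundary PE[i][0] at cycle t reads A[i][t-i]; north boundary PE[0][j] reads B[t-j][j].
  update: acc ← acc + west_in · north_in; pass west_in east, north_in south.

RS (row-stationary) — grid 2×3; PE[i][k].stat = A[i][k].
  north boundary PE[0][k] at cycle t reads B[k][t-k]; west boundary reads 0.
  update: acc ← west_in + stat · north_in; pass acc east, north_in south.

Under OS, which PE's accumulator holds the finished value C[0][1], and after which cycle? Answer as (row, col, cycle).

OS — PE[0][1] is where C[0][1] collects:
  [0] (0,1) acc=0 (h:0 v:0)
  [1] (0,1) acc=4 (h:2 v:2)
  [2] (0,1) acc=76 (h:8 v:9)
  [3] (0,1) acc=112 (h:4 v:9)

(row, col, cycle) = (0, 1, 3)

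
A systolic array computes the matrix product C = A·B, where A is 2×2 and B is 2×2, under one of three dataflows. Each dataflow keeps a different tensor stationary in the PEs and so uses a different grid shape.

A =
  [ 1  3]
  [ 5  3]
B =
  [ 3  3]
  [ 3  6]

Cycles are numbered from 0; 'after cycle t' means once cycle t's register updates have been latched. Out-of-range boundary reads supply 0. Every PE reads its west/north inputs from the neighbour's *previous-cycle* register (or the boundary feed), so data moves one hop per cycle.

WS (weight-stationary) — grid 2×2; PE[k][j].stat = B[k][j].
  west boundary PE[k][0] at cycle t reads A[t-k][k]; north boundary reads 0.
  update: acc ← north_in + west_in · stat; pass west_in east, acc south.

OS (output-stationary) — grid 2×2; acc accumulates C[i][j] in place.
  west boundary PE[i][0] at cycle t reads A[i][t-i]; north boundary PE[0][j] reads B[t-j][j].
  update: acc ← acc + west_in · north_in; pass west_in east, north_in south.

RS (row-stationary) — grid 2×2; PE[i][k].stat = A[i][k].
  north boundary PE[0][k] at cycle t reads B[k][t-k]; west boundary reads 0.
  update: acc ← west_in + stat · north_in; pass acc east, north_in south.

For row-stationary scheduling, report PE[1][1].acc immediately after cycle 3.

Tracing RS — 2×2 array, target PE[1][1]:
  [0] (0,1) acc=0 (h:0 v:0)
  [0] (1,0) acc=0 (h:0 v:0)
  [0] (1,1) acc=0 (h:0 v:0)
  [1] (0,1) acc=12 (h:12 v:3)
  [1] (1,0) acc=15 (h:15 v:3)
  [1] (1,1) acc=0 (h:0 v:0)
  [2] (0,1) acc=21 (h:21 v:6)
  [2] (1,0) acc=15 (h:15 v:3)
  [2] (1,1) acc=24 (h:24 v:3)
  [3] (0,1) acc=0 (h:0 v:0)
  [3] (1,0) acc=0 (h:0 v:0)
  [3] (1,1) acc=33 (h:33 v:6)

PE[1][1].acc = 33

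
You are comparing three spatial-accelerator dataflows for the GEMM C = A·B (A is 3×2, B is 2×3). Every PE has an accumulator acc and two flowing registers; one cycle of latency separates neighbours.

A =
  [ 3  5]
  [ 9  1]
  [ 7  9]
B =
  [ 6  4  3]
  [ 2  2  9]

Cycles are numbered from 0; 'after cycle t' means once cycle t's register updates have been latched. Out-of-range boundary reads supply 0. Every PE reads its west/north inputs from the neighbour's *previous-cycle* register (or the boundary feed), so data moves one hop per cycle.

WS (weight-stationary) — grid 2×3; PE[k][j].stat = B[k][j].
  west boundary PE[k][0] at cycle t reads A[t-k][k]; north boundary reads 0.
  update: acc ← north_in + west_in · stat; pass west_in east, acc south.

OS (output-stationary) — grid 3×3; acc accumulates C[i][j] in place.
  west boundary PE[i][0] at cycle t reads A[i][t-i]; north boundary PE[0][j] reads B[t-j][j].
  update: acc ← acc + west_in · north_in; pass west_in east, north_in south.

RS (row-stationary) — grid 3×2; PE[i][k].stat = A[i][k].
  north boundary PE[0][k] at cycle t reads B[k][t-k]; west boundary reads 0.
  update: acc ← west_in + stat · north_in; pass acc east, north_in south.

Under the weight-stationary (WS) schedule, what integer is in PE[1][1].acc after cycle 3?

PE[1][1].acc = 38

WS 2×3: PE[1][1] cycle-by-cycle (with neighbour feeds):
  cycle 0: PE[0][1] → acc 0, east 0, south 0
  cycle 0: PE[1][0] → acc 0, east 0, south 0
  cycle 0: PE[1][1] → acc 0, east 0, south 0
  cycle 1: PE[0][1] → acc 12, east 3, south 12
  cycle 1: PE[1][0] → acc 28, east 5, south 28
  cycle 1: PE[1][1] → acc 0, east 0, south 0
  cycle 2: PE[0][1] → acc 36, east 9, south 36
  cycle 2: PE[1][0] → acc 56, east 1, south 56
  cycle 2: PE[1][1] → acc 22, east 5, south 22
  cycle 3: PE[0][1] → acc 28, east 7, south 28
  cycle 3: PE[1][0] → acc 60, east 9, south 60
  cycle 3: PE[1][1] → acc 38, east 1, south 38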